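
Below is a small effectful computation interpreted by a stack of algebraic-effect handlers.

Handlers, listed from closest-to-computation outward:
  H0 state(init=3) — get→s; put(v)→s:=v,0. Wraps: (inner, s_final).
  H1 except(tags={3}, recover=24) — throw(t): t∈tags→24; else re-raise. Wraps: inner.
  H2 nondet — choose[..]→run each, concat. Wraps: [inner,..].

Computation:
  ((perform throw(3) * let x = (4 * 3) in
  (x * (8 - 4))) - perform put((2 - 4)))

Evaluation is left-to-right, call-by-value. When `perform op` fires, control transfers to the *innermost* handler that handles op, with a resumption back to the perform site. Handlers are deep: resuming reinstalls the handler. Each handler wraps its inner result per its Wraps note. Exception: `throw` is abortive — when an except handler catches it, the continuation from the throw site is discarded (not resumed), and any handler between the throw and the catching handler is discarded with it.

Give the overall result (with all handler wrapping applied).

Working:
throw(3) @ H1 caught ⇒ 24
H2 returns [24]
= [24]

Answer: [24]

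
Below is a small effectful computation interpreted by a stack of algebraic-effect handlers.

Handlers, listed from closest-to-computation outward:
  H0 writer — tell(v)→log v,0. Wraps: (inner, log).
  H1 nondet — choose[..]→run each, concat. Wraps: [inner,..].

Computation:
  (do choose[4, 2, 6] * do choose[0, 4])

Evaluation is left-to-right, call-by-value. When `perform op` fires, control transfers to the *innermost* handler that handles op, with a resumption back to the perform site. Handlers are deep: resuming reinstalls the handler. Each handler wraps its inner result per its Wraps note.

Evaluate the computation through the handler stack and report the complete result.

Answer: [(0, ()), (16, ()), (0, ()), (8, ()), (0, ()), (24, ())]

Step-by-step:
choose[4, 2, 6] @ H1
  branch[0] choose=4:
    choose[0, 4] @ H1
      branch[0] choose=0:
        H0 returns (0, ())
        H1 returns [(0, ())]
      branch[1] choose=4:
        H0 returns (16, ())
        H1 returns [(16, ())]
  branch[1] choose=2:
    choose[0, 4] @ H1
      branch[0] choose=0:
        H0 returns (0, ())
        H1 returns [(0, ())]
      branch[1] choose=4:
        H0 returns (8, ())
        H1 returns [(8, ())]
  branch[2] choose=6:
    choose[0, 4] @ H1
      branch[0] choose=0:
        H0 returns (0, ())
        H1 returns [(0, ())]
      branch[1] choose=4:
        H0 returns (24, ())
        H1 returns [(24, ())]
= [(0, ()), (16, ()), (0, ()), (8, ()), (0, ()), (24, ())]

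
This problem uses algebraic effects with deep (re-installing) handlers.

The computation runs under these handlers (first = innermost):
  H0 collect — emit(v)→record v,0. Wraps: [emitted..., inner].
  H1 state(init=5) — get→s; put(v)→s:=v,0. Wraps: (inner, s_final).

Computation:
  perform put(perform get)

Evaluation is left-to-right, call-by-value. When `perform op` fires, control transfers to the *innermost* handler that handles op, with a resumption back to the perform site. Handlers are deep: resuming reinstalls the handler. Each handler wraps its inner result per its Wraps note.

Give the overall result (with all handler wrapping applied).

Answer: ([0], 5)

Working:
get @ H1 ⇒ 5
put(5) @ H1 ⇒ s:=5
H0 returns [0]
H1 returns ([0], 5)
= ([0], 5)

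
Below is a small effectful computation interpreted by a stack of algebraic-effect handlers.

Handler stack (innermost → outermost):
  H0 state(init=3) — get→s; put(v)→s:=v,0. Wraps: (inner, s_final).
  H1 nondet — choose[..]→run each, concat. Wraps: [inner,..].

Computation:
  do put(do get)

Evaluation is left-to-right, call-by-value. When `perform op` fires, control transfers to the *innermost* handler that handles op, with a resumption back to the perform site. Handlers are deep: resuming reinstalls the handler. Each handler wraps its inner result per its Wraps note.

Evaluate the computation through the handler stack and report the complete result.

Answer: [(0, 3)]

Evaluation trace:
get @ H0 ⇒ 3
put(3) @ H0 ⇒ s:=3
H0 returns (0, 3)
H1 returns [(0, 3)]
= [(0, 3)]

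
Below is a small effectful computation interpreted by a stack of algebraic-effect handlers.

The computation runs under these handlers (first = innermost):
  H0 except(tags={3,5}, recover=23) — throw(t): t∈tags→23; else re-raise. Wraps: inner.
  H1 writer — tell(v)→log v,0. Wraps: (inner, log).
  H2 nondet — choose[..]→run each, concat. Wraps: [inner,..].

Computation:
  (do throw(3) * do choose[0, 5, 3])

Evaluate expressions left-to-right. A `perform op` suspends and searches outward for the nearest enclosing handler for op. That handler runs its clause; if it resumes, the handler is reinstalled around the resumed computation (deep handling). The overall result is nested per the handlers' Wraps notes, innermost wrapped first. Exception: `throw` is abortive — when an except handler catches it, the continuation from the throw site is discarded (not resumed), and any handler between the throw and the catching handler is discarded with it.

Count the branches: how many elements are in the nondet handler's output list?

Answer: 1

Working:
throw(3) @ H0 caught ⇒ 23
H1 returns (23, ())
H2 returns [(23, ())]
= [(23, ())]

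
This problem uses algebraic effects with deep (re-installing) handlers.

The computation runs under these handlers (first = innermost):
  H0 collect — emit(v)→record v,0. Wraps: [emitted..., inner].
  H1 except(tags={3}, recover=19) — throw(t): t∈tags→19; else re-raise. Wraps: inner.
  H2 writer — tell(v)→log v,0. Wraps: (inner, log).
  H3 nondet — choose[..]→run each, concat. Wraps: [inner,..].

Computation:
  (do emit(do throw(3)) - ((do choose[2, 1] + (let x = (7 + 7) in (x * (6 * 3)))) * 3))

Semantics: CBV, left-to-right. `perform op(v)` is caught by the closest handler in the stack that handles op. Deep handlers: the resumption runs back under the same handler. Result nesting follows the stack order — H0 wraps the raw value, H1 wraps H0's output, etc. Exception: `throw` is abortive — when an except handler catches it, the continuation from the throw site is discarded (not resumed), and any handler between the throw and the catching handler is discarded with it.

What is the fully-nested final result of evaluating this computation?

Answer: [(19, ())]

Working:
throw(3) @ H1 caught ⇒ 19
H2 returns (19, ())
H3 returns [(19, ())]
= [(19, ())]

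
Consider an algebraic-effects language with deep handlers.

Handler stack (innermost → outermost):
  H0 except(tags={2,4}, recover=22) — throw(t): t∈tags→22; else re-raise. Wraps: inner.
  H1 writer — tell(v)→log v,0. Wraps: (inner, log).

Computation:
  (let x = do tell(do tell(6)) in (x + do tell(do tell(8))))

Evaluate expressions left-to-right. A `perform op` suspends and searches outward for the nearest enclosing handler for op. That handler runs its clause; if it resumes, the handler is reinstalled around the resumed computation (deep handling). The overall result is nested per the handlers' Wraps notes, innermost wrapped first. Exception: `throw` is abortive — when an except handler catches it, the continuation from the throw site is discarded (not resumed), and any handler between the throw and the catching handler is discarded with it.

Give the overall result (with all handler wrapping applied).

Step-by-step:
tell(6) @ H1 ⇒ log+=6
tell(0) @ H1 ⇒ log+=0
tell(8) @ H1 ⇒ log+=8
tell(0) @ H1 ⇒ log+=0
H0 returns 0
H1 returns (0, (6, 0, 8, 0))
= (0, (6, 0, 8, 0))

Answer: (0, (6, 0, 8, 0))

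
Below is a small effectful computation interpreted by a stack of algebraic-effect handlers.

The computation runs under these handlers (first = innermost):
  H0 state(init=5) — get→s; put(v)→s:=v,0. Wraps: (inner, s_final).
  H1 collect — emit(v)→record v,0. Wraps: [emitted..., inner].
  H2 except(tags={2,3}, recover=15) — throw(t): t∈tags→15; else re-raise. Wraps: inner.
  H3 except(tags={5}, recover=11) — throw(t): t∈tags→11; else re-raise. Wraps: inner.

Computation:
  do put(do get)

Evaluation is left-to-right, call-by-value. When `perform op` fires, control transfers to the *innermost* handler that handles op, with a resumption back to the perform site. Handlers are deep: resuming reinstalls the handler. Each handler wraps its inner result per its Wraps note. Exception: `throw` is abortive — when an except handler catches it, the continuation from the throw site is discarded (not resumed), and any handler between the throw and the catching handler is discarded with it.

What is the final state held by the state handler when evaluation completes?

Evaluation trace:
get @ H0 ⇒ 5
put(5) @ H0 ⇒ s:=5
H0 returns (0, 5)
H1 returns [(0, 5)]
H2 returns [(0, 5)]
H3 returns [(0, 5)]
= [(0, 5)]

Answer: 5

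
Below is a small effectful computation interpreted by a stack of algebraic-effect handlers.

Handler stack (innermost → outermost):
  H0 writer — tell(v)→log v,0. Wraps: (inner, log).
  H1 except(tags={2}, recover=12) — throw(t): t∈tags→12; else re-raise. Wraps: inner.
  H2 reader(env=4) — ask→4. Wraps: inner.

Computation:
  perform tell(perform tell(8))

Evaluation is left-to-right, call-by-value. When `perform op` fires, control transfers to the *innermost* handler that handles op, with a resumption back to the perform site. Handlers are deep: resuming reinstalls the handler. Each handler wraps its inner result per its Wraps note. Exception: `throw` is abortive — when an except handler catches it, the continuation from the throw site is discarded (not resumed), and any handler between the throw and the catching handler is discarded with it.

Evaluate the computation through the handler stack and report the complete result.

Step-by-step:
tell(8) @ H0 ⇒ log+=8
tell(0) @ H0 ⇒ log+=0
H0 returns (0, (8, 0))
H1 returns (0, (8, 0))
H2 returns (0, (8, 0))
= (0, (8, 0))

Answer: (0, (8, 0))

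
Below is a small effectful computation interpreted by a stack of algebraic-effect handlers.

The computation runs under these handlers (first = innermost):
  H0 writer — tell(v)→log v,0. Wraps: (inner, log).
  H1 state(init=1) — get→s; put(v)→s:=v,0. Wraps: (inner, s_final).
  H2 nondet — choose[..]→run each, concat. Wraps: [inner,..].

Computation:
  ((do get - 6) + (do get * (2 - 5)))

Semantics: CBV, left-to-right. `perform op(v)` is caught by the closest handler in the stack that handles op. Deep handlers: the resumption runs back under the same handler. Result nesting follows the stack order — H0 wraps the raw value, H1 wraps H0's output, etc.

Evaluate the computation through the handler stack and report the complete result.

Answer: [((-8, ()), 1)]

Evaluation trace:
get @ H1 ⇒ 1
get @ H1 ⇒ 1
H0 returns (-8, ())
H1 returns ((-8, ()), 1)
H2 returns [((-8, ()), 1)]
= [((-8, ()), 1)]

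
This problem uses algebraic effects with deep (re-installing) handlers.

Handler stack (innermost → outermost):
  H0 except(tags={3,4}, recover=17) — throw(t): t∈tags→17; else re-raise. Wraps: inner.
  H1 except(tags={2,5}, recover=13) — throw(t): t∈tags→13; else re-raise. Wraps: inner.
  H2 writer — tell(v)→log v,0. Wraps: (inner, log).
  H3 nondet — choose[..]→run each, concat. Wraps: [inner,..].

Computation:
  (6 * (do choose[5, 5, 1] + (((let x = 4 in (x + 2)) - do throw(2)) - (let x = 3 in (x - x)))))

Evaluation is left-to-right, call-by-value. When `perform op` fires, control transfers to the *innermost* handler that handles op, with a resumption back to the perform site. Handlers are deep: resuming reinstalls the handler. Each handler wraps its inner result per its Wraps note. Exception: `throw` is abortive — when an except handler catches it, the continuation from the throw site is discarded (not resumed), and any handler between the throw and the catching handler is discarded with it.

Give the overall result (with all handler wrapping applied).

Evaluation trace:
choose[5, 5, 1] @ H3
  branch[0] choose=5:
    throw(2) @ H0 re-raised
    throw(2) @ H1 caught ⇒ 13
    H2 returns (13, ())
    H3 returns [(13, ())]
  branch[1] choose=5:
    throw(2) @ H0 re-raised
    throw(2) @ H1 caught ⇒ 13
    H2 returns (13, ())
    H3 returns [(13, ())]
  branch[2] choose=1:
    throw(2) @ H0 re-raised
    throw(2) @ H1 caught ⇒ 13
    H2 returns (13, ())
    H3 returns [(13, ())]
= [(13, ()), (13, ()), (13, ())]

Answer: [(13, ()), (13, ()), (13, ())]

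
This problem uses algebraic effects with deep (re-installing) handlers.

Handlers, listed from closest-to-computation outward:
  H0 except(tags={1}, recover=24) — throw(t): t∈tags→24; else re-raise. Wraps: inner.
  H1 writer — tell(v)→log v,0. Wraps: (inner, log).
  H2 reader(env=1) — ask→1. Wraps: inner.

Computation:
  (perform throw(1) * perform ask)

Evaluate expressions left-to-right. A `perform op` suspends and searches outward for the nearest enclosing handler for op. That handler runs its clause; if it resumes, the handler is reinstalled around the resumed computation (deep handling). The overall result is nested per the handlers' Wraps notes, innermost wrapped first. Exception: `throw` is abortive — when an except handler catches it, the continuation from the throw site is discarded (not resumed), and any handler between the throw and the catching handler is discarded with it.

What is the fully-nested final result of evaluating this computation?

Answer: (24, ())

Step-by-step:
throw(1) @ H0 caught ⇒ 24
H1 returns (24, ())
H2 returns (24, ())
= (24, ())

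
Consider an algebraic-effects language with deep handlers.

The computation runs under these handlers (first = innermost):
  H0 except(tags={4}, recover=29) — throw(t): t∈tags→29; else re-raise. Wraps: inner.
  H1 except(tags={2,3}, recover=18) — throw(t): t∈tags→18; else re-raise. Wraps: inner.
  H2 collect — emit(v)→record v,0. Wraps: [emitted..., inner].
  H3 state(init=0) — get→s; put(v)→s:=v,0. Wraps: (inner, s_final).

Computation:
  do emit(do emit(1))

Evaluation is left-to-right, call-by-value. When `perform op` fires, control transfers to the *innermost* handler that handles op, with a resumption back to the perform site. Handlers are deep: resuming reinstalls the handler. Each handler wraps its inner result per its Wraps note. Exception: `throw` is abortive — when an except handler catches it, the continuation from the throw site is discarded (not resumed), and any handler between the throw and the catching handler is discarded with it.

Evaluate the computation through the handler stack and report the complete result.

Answer: ([1, 0, 0], 0)

Evaluation trace:
emit(1) @ H2 ⇒ out+=1
emit(0) @ H2 ⇒ out+=0
H0 returns 0
H1 returns 0
H2 returns [1, 0, 0]
H3 returns ([1, 0, 0], 0)
= ([1, 0, 0], 0)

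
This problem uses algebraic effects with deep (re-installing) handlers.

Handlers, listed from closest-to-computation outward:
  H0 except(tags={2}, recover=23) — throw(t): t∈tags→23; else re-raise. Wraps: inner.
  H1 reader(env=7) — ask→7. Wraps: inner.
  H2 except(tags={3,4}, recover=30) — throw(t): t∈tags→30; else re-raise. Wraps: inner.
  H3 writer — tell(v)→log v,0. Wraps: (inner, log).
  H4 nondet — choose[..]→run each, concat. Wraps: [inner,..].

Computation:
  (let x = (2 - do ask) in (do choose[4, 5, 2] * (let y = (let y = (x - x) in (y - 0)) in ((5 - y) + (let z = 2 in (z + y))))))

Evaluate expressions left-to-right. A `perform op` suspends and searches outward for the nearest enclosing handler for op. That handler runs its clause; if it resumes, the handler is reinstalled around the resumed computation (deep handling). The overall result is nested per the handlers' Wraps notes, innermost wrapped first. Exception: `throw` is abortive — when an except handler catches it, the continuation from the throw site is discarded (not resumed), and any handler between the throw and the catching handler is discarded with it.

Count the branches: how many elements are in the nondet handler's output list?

Step-by-step:
ask @ H1 ⇒ 7
choose[4, 5, 2] @ H4
  branch[0] choose=4:
    H0 returns 28
    H1 returns 28
    H2 returns 28
    H3 returns (28, ())
    H4 returns [(28, ())]
  branch[1] choose=5:
    H0 returns 35
    H1 returns 35
    H2 returns 35
    H3 returns (35, ())
    H4 returns [(35, ())]
  branch[2] choose=2:
    H0 returns 14
    H1 returns 14
    H2 returns 14
    H3 returns (14, ())
    H4 returns [(14, ())]
= [(28, ()), (35, ()), (14, ())]

Answer: 3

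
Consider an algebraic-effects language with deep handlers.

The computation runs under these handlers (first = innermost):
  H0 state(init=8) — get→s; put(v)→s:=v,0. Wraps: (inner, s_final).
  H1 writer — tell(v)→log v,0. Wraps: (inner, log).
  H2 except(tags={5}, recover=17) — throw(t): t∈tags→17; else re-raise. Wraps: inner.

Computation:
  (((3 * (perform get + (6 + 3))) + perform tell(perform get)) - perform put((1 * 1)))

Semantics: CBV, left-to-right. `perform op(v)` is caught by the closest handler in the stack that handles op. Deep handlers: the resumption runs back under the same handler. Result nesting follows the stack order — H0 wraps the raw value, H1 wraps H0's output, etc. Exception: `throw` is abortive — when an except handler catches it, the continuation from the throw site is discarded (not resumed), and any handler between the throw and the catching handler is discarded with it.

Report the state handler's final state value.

Step-by-step:
get @ H0 ⇒ 8
get @ H0 ⇒ 8
tell(8) @ H1 ⇒ log+=8
put(1) @ H0 ⇒ s:=1
H0 returns (51, 1)
H1 returns ((51, 1), (8))
H2 returns ((51, 1), (8))
= ((51, 1), (8))

Answer: 1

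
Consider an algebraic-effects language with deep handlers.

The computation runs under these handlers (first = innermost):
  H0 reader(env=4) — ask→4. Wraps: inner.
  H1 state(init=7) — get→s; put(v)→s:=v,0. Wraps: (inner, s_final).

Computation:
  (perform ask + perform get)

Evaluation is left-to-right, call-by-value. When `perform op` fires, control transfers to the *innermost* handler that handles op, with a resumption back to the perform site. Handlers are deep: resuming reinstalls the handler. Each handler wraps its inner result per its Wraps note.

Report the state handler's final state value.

Answer: 7

Working:
ask @ H0 ⇒ 4
get @ H1 ⇒ 7
H0 returns 11
H1 returns (11, 7)
= (11, 7)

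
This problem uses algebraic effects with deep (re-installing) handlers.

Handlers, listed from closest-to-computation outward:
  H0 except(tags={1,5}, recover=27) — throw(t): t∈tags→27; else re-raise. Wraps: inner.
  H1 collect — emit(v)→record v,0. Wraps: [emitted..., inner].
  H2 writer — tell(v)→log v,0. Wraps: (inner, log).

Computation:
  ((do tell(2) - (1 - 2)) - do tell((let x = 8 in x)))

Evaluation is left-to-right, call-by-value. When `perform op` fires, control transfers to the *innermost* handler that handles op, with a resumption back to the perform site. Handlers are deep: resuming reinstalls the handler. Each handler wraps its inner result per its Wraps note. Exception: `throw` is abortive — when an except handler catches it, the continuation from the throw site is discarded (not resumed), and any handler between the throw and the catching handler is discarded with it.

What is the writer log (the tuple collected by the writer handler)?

Evaluation trace:
tell(2) @ H2 ⇒ log+=2
tell(8) @ H2 ⇒ log+=8
H0 returns 1
H1 returns [1]
H2 returns ([1], (2, 8))
= ([1], (2, 8))

Answer: (2, 8)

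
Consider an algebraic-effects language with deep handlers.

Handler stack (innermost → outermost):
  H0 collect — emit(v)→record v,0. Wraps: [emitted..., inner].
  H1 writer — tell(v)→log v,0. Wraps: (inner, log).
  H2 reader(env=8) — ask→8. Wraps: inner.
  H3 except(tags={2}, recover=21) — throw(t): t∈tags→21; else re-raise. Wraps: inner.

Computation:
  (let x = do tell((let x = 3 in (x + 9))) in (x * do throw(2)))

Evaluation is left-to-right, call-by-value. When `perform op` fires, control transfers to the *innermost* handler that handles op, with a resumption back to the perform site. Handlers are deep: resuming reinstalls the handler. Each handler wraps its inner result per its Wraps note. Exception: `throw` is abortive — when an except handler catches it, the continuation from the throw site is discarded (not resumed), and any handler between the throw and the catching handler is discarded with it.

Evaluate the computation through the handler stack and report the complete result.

Answer: 21

Working:
tell(12) @ H1 ⇒ log+=12
throw(2) @ H3 caught ⇒ 21
= 21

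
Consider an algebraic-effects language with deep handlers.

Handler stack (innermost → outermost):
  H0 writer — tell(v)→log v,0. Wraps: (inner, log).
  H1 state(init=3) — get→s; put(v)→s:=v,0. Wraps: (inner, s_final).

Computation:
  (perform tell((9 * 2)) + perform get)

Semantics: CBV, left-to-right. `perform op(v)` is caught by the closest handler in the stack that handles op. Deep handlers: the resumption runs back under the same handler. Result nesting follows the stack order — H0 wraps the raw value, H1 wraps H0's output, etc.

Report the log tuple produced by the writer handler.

Answer: (18)

Step-by-step:
tell(18) @ H0 ⇒ log+=18
get @ H1 ⇒ 3
H0 returns (3, (18))
H1 returns ((3, (18)), 3)
= ((3, (18)), 3)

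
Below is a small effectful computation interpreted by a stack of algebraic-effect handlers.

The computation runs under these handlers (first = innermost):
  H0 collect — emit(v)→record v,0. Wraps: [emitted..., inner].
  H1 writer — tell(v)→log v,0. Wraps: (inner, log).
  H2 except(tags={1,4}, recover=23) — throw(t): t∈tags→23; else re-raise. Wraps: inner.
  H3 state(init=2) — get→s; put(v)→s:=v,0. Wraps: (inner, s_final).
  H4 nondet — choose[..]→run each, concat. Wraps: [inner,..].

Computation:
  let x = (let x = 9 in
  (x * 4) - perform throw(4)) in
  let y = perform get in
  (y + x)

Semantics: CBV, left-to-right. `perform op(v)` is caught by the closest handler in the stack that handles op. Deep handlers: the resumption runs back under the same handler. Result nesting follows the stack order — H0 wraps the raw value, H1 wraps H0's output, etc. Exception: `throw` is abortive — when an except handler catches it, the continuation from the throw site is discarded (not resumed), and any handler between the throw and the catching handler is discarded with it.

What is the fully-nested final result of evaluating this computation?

Answer: [(23, 2)]

Working:
throw(4) @ H2 caught ⇒ 23
H3 returns (23, 2)
H4 returns [(23, 2)]
= [(23, 2)]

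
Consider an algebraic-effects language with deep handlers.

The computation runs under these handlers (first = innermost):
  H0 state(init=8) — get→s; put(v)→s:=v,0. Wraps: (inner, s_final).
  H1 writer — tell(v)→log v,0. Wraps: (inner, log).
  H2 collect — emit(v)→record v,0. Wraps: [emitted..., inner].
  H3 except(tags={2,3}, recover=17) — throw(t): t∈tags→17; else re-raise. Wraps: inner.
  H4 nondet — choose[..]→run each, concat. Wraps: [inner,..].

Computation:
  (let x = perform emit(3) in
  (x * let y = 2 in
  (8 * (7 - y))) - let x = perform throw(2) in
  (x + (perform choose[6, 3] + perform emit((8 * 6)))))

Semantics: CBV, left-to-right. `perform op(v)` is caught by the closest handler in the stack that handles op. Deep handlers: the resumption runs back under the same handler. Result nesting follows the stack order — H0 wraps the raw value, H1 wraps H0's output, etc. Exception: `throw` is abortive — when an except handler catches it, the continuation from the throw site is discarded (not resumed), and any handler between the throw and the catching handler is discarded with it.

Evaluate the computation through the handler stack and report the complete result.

Step-by-step:
emit(3) @ H2 ⇒ out+=3
throw(2) @ H3 caught ⇒ 17
H4 returns [17]
= [17]

Answer: [17]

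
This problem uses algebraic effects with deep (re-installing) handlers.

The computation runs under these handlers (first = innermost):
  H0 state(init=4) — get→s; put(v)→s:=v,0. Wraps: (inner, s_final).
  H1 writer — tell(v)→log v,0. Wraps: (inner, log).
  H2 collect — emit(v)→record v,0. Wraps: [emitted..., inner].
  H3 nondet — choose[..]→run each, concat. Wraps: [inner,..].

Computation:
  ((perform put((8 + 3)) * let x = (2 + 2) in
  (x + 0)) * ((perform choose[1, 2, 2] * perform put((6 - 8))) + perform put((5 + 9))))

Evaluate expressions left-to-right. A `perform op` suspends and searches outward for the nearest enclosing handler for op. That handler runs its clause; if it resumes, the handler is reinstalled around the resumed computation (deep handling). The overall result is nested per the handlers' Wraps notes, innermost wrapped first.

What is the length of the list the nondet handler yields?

Evaluation trace:
put(11) @ H0 ⇒ s:=11
choose[1, 2, 2] @ H3
  branch[0] choose=1:
    put(-2) @ H0 ⇒ s:=-2
    put(14) @ H0 ⇒ s:=14
    H0 returns (0, 14)
    H1 returns ((0, 14), ())
    H2 returns [((0, 14), ())]
    H3 returns [[((0, 14), ())]]
  branch[1] choose=2:
    put(-2) @ H0 ⇒ s:=-2
    put(14) @ H0 ⇒ s:=14
    H0 returns (0, 14)
    H1 returns ((0, 14), ())
    H2 returns [((0, 14), ())]
    H3 returns [[((0, 14), ())]]
  branch[2] choose=2:
    put(-2) @ H0 ⇒ s:=-2
    put(14) @ H0 ⇒ s:=14
    H0 returns (0, 14)
    H1 returns ((0, 14), ())
    H2 returns [((0, 14), ())]
    H3 returns [[((0, 14), ())]]
= [[((0, 14), ())], [((0, 14), ())], [((0, 14), ())]]

Answer: 3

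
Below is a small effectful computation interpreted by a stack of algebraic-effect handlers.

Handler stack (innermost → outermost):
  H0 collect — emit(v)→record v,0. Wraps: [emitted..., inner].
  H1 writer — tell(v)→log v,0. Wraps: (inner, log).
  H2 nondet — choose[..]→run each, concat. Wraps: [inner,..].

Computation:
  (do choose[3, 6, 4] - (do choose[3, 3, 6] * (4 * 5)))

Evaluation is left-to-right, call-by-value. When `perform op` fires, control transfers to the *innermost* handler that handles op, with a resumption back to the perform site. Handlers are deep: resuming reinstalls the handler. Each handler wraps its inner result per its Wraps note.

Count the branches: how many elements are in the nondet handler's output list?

Step-by-step:
choose[3, 6, 4] @ H2
  branch[0] choose=3:
    choose[3, 3, 6] @ H2
      branch[0] choose=3:
        H0 returns [-57]
        H1 returns ([-57], ())
        H2 returns [([-57], ())]
      branch[1] choose=3:
        H0 returns [-57]
        H1 returns ([-57], ())
        H2 returns [([-57], ())]
      branch[2] choose=6:
        H0 returns [-117]
        H1 returns ([-117], ())
        H2 returns [([-117], ())]
  branch[1] choose=6:
    choose[3, 3, 6] @ H2
      branch[0] choose=3:
        H0 returns [-54]
        H1 returns ([-54], ())
        H2 returns [([-54], ())]
      branch[1] choose=3:
        H0 returns [-54]
        H1 returns ([-54], ())
        H2 returns [([-54], ())]
      branch[2] choose=6:
        H0 returns [-114]
        H1 returns ([-114], ())
        H2 returns [([-114], ())]
  branch[2] choose=4:
    choose[3, 3, 6] @ H2
      branch[0] choose=3:
        H0 returns [-56]
        H1 returns ([-56], ())
        H2 returns [([-56], ())]
      branch[1] choose=3:
        H0 returns [-56]
        H1 returns ([-56], ())
        H2 returns [([-56], ())]
      branch[2] choose=6:
        H0 returns [-116]
        H1 returns ([-116], ())
        H2 returns [([-116], ())]
= [([-57], ()), ([-57], ()), ([-117], ()), ([-54], ()), ([-54], ()), ([-114], ()), ([-56], ()), ([-56], ()), ([-116], ())]

Answer: 9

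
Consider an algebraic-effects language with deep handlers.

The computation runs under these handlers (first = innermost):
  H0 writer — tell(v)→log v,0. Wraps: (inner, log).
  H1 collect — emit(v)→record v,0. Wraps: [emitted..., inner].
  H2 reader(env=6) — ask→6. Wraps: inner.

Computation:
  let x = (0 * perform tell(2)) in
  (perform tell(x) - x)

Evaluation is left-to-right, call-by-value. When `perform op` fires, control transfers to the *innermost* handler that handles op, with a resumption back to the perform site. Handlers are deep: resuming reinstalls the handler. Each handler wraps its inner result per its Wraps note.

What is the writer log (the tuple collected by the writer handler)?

Working:
tell(2) @ H0 ⇒ log+=2
tell(0) @ H0 ⇒ log+=0
H0 returns (0, (2, 0))
H1 returns [(0, (2, 0))]
H2 returns [(0, (2, 0))]
= [(0, (2, 0))]

Answer: (2, 0)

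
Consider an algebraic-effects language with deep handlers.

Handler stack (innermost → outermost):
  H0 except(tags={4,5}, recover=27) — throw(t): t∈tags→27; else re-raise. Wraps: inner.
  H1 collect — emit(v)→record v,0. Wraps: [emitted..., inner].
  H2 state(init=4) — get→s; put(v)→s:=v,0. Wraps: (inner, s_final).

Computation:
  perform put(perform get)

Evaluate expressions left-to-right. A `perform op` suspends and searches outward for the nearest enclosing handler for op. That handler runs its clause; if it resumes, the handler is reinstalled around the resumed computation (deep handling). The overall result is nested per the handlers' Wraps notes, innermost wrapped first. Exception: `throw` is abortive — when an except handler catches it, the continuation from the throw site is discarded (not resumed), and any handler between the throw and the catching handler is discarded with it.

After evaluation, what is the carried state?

Working:
get @ H2 ⇒ 4
put(4) @ H2 ⇒ s:=4
H0 returns 0
H1 returns [0]
H2 returns ([0], 4)
= ([0], 4)

Answer: 4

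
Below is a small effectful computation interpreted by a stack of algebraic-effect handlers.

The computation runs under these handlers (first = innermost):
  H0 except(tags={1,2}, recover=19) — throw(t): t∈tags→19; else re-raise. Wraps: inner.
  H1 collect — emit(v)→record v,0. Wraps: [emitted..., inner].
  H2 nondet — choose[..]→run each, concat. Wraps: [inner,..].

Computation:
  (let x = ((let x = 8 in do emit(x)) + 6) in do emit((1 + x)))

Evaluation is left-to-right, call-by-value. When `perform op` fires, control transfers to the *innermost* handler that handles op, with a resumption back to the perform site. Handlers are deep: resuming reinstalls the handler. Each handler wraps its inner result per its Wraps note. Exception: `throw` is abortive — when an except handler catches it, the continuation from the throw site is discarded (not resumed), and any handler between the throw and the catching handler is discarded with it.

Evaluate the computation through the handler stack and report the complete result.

Evaluation trace:
emit(8) @ H1 ⇒ out+=8
emit(7) @ H1 ⇒ out+=7
H0 returns 0
H1 returns [8, 7, 0]
H2 returns [[8, 7, 0]]
= [[8, 7, 0]]

Answer: [[8, 7, 0]]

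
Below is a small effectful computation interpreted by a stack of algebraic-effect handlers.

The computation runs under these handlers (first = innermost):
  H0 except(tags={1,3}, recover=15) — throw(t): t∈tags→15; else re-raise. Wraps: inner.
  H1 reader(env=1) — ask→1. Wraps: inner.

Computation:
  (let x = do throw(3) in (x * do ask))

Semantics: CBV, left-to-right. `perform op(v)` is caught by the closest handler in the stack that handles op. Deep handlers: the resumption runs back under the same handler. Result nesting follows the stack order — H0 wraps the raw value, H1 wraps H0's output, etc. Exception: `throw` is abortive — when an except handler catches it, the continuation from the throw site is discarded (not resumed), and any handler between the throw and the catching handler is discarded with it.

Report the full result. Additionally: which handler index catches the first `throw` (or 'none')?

Answer: 15 ; first throw caught by: H0

Working:
throw(3) @ H0 caught ⇒ 15
H1 returns 15
= 15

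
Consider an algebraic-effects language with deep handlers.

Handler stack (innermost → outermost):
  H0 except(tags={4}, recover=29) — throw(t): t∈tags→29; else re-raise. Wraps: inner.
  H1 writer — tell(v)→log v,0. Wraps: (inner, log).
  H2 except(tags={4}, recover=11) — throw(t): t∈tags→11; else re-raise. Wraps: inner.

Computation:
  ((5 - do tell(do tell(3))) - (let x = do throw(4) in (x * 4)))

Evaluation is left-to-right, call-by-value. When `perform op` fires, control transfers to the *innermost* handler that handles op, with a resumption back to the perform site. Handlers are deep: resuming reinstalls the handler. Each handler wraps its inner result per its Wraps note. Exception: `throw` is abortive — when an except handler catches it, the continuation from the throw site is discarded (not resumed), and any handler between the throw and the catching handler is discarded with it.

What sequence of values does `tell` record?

Working:
tell(3) @ H1 ⇒ log+=3
tell(0) @ H1 ⇒ log+=0
throw(4) @ H0 caught ⇒ 29
H1 returns (29, (3, 0))
H2 returns (29, (3, 0))
= (29, (3, 0))

Answer: (3, 0)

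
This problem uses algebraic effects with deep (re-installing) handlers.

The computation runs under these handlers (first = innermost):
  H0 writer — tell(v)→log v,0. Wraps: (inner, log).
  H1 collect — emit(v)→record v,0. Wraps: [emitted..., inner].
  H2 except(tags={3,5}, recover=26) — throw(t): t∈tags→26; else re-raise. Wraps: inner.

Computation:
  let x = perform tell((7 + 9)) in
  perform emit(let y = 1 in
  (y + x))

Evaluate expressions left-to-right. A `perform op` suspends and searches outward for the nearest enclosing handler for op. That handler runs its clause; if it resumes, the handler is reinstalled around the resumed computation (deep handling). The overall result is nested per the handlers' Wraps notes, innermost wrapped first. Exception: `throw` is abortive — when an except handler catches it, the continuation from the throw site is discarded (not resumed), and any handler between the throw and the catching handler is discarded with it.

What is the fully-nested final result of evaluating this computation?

Working:
tell(16) @ H0 ⇒ log+=16
emit(1) @ H1 ⇒ out+=1
H0 returns (0, (16))
H1 returns [1, (0, (16))]
H2 returns [1, (0, (16))]
= [1, (0, (16))]

Answer: [1, (0, (16))]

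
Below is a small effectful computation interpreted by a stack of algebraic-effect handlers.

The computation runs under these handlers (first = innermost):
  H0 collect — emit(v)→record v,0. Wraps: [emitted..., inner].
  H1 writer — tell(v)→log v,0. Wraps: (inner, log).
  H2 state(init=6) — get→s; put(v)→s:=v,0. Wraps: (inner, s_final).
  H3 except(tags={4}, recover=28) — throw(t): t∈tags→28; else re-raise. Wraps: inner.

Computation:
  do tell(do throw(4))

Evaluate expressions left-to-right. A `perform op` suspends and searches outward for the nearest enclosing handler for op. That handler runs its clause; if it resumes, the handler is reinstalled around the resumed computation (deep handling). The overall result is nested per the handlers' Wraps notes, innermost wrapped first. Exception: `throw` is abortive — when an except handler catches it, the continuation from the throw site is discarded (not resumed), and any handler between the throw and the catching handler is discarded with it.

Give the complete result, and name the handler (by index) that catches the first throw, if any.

Evaluation trace:
throw(4) @ H3 caught ⇒ 28
= 28

Answer: 28 ; first throw caught by: H3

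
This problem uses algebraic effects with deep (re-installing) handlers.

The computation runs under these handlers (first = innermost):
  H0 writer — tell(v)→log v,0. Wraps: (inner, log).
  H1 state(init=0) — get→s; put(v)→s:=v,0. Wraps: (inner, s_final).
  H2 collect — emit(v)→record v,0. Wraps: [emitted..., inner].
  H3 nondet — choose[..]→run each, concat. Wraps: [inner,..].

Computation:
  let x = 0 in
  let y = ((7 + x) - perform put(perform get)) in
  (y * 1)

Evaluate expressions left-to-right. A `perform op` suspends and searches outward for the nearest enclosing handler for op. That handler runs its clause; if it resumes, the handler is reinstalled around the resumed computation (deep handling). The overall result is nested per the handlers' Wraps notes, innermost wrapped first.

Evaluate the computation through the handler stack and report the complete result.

Step-by-step:
get @ H1 ⇒ 0
put(0) @ H1 ⇒ s:=0
H0 returns (7, ())
H1 returns ((7, ()), 0)
H2 returns [((7, ()), 0)]
H3 returns [[((7, ()), 0)]]
= [[((7, ()), 0)]]

Answer: [[((7, ()), 0)]]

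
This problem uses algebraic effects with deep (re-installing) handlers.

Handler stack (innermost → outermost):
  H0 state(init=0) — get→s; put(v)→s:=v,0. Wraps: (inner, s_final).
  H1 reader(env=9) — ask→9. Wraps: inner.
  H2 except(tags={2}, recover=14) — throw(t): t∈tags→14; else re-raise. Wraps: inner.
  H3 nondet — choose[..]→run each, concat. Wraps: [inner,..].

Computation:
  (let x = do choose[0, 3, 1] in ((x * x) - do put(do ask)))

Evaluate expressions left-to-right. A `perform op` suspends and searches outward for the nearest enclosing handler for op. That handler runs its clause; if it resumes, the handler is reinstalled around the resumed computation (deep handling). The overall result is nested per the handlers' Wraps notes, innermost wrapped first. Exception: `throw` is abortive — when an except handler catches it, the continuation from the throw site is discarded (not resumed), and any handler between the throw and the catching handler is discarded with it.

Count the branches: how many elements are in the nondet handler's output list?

Evaluation trace:
choose[0, 3, 1] @ H3
  branch[0] choose=0:
    ask @ H1 ⇒ 9
    put(9) @ H0 ⇒ s:=9
    H0 returns (0, 9)
    H1 returns (0, 9)
    H2 returns (0, 9)
    H3 returns [(0, 9)]
  branch[1] choose=3:
    ask @ H1 ⇒ 9
    put(9) @ H0 ⇒ s:=9
    H0 returns (9, 9)
    H1 returns (9, 9)
    H2 returns (9, 9)
    H3 returns [(9, 9)]
  branch[2] choose=1:
    ask @ H1 ⇒ 9
    put(9) @ H0 ⇒ s:=9
    H0 returns (1, 9)
    H1 returns (1, 9)
    H2 returns (1, 9)
    H3 returns [(1, 9)]
= [(0, 9), (9, 9), (1, 9)]

Answer: 3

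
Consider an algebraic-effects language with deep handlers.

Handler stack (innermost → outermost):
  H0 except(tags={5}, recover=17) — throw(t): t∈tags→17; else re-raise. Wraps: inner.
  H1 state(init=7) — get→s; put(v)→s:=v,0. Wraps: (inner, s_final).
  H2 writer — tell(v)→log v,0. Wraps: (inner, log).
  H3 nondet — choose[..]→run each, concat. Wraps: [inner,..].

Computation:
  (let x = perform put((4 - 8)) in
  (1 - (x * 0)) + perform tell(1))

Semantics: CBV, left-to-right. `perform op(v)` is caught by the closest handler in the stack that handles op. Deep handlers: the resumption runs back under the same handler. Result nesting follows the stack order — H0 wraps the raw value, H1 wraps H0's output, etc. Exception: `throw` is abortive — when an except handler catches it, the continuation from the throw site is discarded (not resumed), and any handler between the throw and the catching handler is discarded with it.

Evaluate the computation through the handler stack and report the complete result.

Working:
put(-4) @ H1 ⇒ s:=-4
tell(1) @ H2 ⇒ log+=1
H0 returns 1
H1 returns (1, -4)
H2 returns ((1, -4), (1))
H3 returns [((1, -4), (1))]
= [((1, -4), (1))]

Answer: [((1, -4), (1))]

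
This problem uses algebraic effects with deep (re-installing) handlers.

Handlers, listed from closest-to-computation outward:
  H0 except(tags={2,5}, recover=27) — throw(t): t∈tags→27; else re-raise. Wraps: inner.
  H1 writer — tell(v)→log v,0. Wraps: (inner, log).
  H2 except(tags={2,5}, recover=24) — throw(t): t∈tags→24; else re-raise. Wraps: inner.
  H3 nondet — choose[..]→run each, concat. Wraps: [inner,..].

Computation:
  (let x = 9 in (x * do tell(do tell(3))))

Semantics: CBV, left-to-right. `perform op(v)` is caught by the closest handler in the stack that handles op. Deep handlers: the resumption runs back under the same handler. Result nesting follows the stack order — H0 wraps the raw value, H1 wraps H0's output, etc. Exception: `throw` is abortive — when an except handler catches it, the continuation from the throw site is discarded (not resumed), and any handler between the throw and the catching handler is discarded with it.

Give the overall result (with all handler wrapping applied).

Answer: [(0, (3, 0))]

Working:
tell(3) @ H1 ⇒ log+=3
tell(0) @ H1 ⇒ log+=0
H0 returns 0
H1 returns (0, (3, 0))
H2 returns (0, (3, 0))
H3 returns [(0, (3, 0))]
= [(0, (3, 0))]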